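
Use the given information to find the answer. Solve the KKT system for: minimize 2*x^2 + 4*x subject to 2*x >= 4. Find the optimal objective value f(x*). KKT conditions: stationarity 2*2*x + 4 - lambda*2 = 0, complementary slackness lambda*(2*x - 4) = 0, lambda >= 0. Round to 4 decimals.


Step 1: Try lambda = 0 (constraint inactive).
x_unc = -4/(2*2) = -1.0
Check: 2*-1.0 = -2.0 < 4 -- violated!
Step 2: Constraint must be active: 2*x = 4
x* = 4/2 = 2.0
lambda = (2*2*2.0 + 4)/2 = 6.0
Step 3: Compute optimal value.
f(x*) = 2*2.0^2 + 4*2.0 = 16.0


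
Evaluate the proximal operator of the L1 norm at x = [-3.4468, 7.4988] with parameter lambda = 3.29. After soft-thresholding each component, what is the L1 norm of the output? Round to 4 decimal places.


Soft-thresholding with lambda = 3.29:
prox(-3.4468) = sign(-3.4468)*max(|-3.4468| - 3.29, 0) = -0.1568
prox(7.4988) = sign(7.4988)*max(|7.4988| - 3.29, 0) = 4.2088
prox(x) = [-0.1568, 4.2088]
||prox(x)||_1 = 0.1568 + 4.2088 = 4.3656


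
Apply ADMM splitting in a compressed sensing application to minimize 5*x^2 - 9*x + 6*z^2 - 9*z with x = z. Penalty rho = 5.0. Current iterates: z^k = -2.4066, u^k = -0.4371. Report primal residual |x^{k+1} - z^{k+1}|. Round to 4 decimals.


ADMM iteration with rho = 5.0, z^k = -2.4066, u^k = -0.4371
Step 1: x-update.
Minimize 5*x^2 - 9*x + (5.0/2)*(x + 2.4066 - 0.4371)^2
FOC: (2*5 + 5.0)*x = 9 + 5.0*(-2.4066 + 0.4371)
x^{k+1} = -0.0565
Step 2: z-update.
Minimize 6*z^2 - 9*z + (5.0/2)*(-0.0565 - z - 0.4371)^2
FOC: (2*6 + 5.0)*z = 9 + 5.0*(-0.0565 - 0.4371)
z^{k+1} = 0.3842
Step 3: u-update.
u^{k+1} = -0.4371 - 0.0565 - 0.3842 = -0.8778
Step 4: Primal residual = |-0.0565 - 0.3842| = 0.4407


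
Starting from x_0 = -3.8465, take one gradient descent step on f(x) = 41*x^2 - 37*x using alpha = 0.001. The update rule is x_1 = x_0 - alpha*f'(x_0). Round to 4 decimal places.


We compute the gradient at x_0 and apply the update.
f'(x) = 82*x - 37
f'(-3.8465) = 82*-3.8465 - 37 = -352.413
x_1 = -3.8465 - 0.001*-352.413 = -3.4941


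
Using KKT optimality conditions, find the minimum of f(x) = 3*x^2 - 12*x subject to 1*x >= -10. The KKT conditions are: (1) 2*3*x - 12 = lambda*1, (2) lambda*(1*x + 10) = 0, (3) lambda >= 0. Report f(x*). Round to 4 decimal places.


Step 1: Try lambda = 0 (constraint inactive).
Stationarity: 2*3*x - 12 = 0
x* = 12/(2*3) = 2.0
Check constraint: 1*2.0 = 2.0 >= -10 -- satisfied.
Step 2: Compute optimal value.
f(x*) = 3*2.0^2 - 12*2.0 = -12.0


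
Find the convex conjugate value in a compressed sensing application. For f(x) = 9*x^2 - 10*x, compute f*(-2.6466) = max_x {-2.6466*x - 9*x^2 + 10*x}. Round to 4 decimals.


f*(y) = sup_x {y*x - a*x^2 - b*x} = sup_x {(y-b)*x - a*x^2}
FOC: (y - b) - 2a*x = 0 => x* = (y - b)/(2a)
x* = (-2.6466 + 10)/(2*9) = 0.4085
f*(-2.6466) = (y-b)^2/(4a) = (-2.6466 + 10)^2/(4*9)
= 54.0725/36 = 1.502


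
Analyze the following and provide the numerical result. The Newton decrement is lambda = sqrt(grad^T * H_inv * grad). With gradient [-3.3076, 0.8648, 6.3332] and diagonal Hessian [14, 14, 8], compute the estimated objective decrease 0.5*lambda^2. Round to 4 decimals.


Step 1: H is diagonal, so H^(-1) * g = [-0.2363, 0.0618, 0.7917].
Step 2: g^T H^(-1) g = sum_i g_i^2 / H_ii
  = (-3.3076)^2/14 + (0.8648)^2/14 + (6.3332)^2/8
  = 0.7814 + 0.0534 + 5.0137 = 5.8485
Step 3: Objective decrease = 0.5 * g^T H^(-1) g = 2.9243


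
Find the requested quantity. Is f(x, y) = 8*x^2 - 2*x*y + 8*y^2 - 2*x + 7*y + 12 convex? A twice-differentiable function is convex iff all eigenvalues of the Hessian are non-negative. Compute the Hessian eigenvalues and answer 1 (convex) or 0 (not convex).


The Hessian of f(x,y) = 8*x^2 - 2*x*y + 8*y^2 - 2*x + 7*y + 12 is:
H = [[16, -2], [-2, 16]]
Trace = 16 + 16 = 32
Determinant = 16*16 - (-2)^2 = 252
Discriminant = (32)^2 - 4*252 = 16.0
Eigenvalues: lambda_1 = 14.0, lambda_2 = 18.0
The function is convex.

1


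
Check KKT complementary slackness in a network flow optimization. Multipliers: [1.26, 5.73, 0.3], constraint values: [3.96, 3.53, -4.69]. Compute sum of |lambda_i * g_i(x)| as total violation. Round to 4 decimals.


KKT complementary slackness check:
lambda_1 * g_1 = 1.26 * 3.96 = 4.9896
lambda_2 * g_2 = 5.73 * 3.53 = 20.2269
lambda_3 * g_3 = 0.3 * -4.69 = -1.407
Total violation = 4.9896 + 20.2269 + 1.407 = 26.6235


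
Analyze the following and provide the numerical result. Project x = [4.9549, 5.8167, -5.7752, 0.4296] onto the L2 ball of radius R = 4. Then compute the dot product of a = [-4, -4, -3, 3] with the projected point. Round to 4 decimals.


Step 1: Compute ||x|| (intermediates to 6 decimals).
||x|| = sqrt(4.9549^2 + 5.8167^2 + (-5.7752)^2 + 0.4296^2) = 9.587623
Step 2: Project.
Since ||x|| > R, scale = R/||x|| = 4/9.587623 = 0.417205, proj(x) = scale * x
proj(x) = [2.067209, 2.426756, -2.409442, 0.179231]
Step 3: Dot product.
a^T * proj(x) = -4*2.067209 - 4*2.426756 - 3*(-2.409442) + 3*0.179231 = -10.2098


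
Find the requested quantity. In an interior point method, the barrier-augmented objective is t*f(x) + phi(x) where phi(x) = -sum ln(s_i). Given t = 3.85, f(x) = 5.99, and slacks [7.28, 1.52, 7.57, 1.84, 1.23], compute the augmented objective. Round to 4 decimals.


Step 1: Compute log-barrier.
ln values: [1.9851, 0.4187, 2.0242, 0.6098, 0.207]
phi = -(1.9851 + 0.4187 + 2.0242 + 0.6098 + 0.207) = -5.2448
Step 2: Compute augmented objective.
t*f(x) = 3.85*5.99 = 23.0615
Total = 23.0615 - 5.2448 = 17.8167


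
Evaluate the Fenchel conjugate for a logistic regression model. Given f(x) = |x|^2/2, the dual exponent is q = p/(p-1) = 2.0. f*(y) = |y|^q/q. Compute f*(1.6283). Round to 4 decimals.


The conjugate exponent q satisfies 1/p + 1/q = 1.
p = 2, so q = 2/(2 - 1) = 2.0
|y|^q = 1.6283^2.0 = 2.6514
f*(1.6283) = 2.6514 / 2.0 = 1.3257


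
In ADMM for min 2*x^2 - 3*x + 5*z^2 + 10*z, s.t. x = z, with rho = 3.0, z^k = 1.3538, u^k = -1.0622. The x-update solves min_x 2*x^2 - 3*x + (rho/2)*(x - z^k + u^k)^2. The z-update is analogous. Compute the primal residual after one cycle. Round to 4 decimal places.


ADMM iteration with rho = 3.0, z^k = 1.3538, u^k = -1.0622
Step 1: x-update.
Minimize 2*x^2 - 3*x + (3.0/2)*(x - 1.3538 - 1.0622)^2
FOC: (2*2 + 3.0)*x = 3 + 3.0*(1.3538 + 1.0622)
x^{k+1} = 1.464
Step 2: z-update.
Minimize 5*z^2 + 10*z + (3.0/2)*(1.464 - z - 1.0622)^2
FOC: (2*5 + 3.0)*z = -10 + 3.0*(1.464 - 1.0622)
z^{k+1} = -0.6765
Step 3: u-update.
u^{k+1} = -1.0622 + 1.464 + 0.6765 = 1.0783
Step 4: Primal residual = |1.464 + 0.6765| = 2.1405


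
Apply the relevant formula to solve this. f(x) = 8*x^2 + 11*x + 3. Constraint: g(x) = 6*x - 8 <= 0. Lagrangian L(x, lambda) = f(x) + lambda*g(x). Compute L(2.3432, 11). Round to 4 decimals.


Step 1: Evaluate f(x).
f(2.3432) = 8*2.3432^2 + 11*2.3432 + 3 = 72.6999
Step 2: Evaluate g(x).
g(2.3432) = 6*2.3432 - 8 = 6.0592
Step 3: Compute Lagrangian.
L = 72.6999 + 11*6.0592 = 139.3511


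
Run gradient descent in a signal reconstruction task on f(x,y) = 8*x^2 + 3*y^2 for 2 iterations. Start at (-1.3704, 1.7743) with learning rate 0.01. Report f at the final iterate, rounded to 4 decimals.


Gradient descent on f(x,y) = 8*x^2 + 3*y^2.
Starting point: (-1.3704, 1.7743), alpha = 0.01
Step 1: grad_x = 2*8*-1.3704 = -21.9264, grad_y = 2*3*1.7743 = 10.6458
  x_1 = -1.3704 - 0.01*-21.9264 = -1.1511
  y_1 = 1.7743 - 0.01*10.6458 = 1.6678
Step 2: grad_x = 2*8*-1.1511 = -18.4182, grad_y = 2*3*1.6678 = 10.0071
  x_2 = -1.1511 - 0.01*-18.4182 = -0.967
  y_2 = 1.6678 - 0.01*10.0071 = 1.5678
f(-0.967, 1.5678) = 8*(-0.967)^2 + 3*1.5678^2 = 14.8537


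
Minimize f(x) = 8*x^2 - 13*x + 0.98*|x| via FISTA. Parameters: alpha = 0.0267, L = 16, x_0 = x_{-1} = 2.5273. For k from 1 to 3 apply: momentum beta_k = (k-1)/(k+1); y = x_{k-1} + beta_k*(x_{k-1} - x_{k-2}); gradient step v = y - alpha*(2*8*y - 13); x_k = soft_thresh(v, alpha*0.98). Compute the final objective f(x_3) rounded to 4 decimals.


FISTA on f(x) = 8*x^2 - 13*x + 0.98*|x|
L = 16, alpha = 0.0267
Iteration 1: beta = 0.0, y = 2.5273 + 0.0*(2.5273 - 2.5273) = 2.5273
  grad(y) = 27.4368, v = y - alpha*grad = 1.7947
  prox(v) = soft_thresh(1.7947, 0.0262) = 1.7686
Iteration 2: beta = 0.3333, y = 1.7686 + 0.3333*(1.7686 - 2.5273) = 1.5157
  grad(y) = 11.2506, v = y - alpha*grad = 1.2153
  prox(v) = soft_thresh(1.2153, 0.0262) = 1.1891
Iteration 3: beta = 0.5, y = 1.1891 + 0.5*(1.1891 - 1.7686) = 0.8994
  grad(y) = 1.39, v = y - alpha*grad = 0.8623
  prox(v) = soft_thresh(0.8623, 0.0262) = 0.8361
f(x_3) = 8*0.8361^2 - 13*0.8361 + 0.98*|0.8361| = -4.4574


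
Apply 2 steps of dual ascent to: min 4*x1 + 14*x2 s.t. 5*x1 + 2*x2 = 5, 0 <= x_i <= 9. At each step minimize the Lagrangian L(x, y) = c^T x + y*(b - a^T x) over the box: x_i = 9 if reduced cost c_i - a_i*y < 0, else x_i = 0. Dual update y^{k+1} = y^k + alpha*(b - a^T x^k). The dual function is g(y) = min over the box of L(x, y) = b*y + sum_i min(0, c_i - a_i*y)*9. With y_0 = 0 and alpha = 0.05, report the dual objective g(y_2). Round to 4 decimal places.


Dual ascent for LP: min 4*x1 + 14*x2, 5*x1 + 2*x2 = 5, 0 <= x_i <= 9
Step 1: y^k = 0.0, reduced costs: (4.0, 14.0)
  x^k = (0.0, 0.0), subgradient = b - a^T x = 5.0
  y^{k+1} = 0.0 + 0.05*5.0 = 0.25
Step 2: y^k = 0.25, reduced costs: (2.75, 13.5)
  x^k = (0.0, 0.0), subgradient = b - a^T x = 5.0
  y^{k+1} = 0.25 + 0.05*5.0 = 0.5
Dual objective at y_2 = 0.5: reduced costs (1.5, 13.0), box minimizer x = (0.0, 0.0)
g(y_2) = b*y + (c1 - a1*y)*x1 + (c2 - a2*y)*x2 = 5*0.5 + 1.5*0.0 + 13.0*0.0 = 2.5 + 0.0 + 0.0 = 2.5


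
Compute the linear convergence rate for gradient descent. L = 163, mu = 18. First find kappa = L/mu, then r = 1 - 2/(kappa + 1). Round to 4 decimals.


Step 1: Compute the condition number.
kappa = L/mu = 163/18 = 9.0556
Step 2: Compute the convergence rate.
r = 1 - 2/(kappa + 1) = 1 - 2*mu/(L + mu) = (L - mu)/(L + mu) = 145/181 = 0.8011


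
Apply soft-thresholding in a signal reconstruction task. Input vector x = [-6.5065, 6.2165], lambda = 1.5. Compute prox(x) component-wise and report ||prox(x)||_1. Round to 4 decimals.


Soft-thresholding with lambda = 1.5:
prox(-6.5065) = sign(-6.5065)*max(|-6.5065| - 1.5, 0) = -5.0065
prox(6.2165) = sign(6.2165)*max(|6.2165| - 1.5, 0) = 4.7165
prox(x) = [-5.0065, 4.7165]
||prox(x)||_1 = 5.0065 + 4.7165 = 9.723


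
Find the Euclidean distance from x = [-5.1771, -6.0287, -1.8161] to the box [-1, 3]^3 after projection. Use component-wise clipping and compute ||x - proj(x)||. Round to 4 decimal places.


Project each component onto [-1, 3].
clip(-5.1771) = -1.0, clip(-6.0287) = -1.0, clip(-1.8161) = -1.0
Projection = [-1.0, -1.0, -1.0]
Squared diffs: [17.4482, 25.2878, 0.666]
Distance = sqrt(43.402) = 6.588


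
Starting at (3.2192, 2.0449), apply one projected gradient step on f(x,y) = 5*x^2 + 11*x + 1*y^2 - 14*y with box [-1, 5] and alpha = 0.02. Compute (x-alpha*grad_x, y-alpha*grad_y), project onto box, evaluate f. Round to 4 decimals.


Step 1: Compute gradient at (3.2192, 2.0449).
grad_x = 2*5*3.2192 + 11 = 43.192
grad_y = 2*1*2.0449 - 14 = -9.9102
Step 2: Gradient step.
x_raw = 3.2192 - 0.02*43.192 = 2.3554
y_raw = 2.0449 - 0.02*-9.9102 = 2.2431
Step 3: Project onto [-1, 5].
x_proj = clip(2.3554) = 2.3554
y_proj = clip(2.2431) = 2.2431
Step 4: Evaluate f.
f(2.3554, 2.2431) = 27.2756


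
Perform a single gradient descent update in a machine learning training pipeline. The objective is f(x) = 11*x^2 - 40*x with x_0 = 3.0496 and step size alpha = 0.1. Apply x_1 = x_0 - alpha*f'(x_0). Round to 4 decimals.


We compute the gradient at x_0 and apply the update.
f'(x) = 22*x - 40
f'(3.0496) = 22*3.0496 - 40 = 27.0912
x_1 = 3.0496 - 0.1*27.0912 = 0.3405


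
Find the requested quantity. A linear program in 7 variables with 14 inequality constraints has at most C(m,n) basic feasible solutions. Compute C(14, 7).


Each vertex corresponds to some choice of n active constraints out of m, so the number of vertices is at most C(m, n) = m! / (n!(m-n)!).
m = 14, n = 7
Numerator: 14 * 13 * 12 * 11 * 10 * 9 * 8
Denominator: 7! = 5040
C(14, 7) = 3432


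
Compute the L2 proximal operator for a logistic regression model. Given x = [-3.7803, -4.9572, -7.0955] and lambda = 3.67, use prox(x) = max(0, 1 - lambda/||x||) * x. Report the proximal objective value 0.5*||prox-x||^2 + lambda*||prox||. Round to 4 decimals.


Step 1: Compute ||x||.
||x|| = 9.4451
Step 2: Compute scaling factor.
scale = max(0, 1 - 3.67/9.4451) = 0.6114
Step 3: prox(x) = [-2.3114, -3.031, -4.3385]
||prox(x)|| = 5.7751
Step 4: Proximal objective.
0.5*||prox-x||^2 = 6.7345
lambda*||prox|| = 21.1946
Total = 27.9292


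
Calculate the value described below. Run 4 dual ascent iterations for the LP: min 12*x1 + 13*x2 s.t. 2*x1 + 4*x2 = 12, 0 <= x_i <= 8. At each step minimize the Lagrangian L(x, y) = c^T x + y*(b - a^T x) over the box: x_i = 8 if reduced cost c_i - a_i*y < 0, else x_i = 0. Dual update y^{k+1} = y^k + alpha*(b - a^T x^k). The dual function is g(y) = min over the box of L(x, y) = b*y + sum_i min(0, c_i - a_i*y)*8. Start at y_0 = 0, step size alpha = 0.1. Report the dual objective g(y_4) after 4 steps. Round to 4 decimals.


Dual ascent for LP: min 12*x1 + 13*x2, 2*x1 + 4*x2 = 12, 0 <= x_i <= 8
Step 1: y^k = 0.0, reduced costs: (12.0, 13.0)
  x^k = (0.0, 0.0), subgradient = b - a^T x = 12.0
  y^{k+1} = 0.0 + 0.1*12.0 = 1.2
Step 2: y^k = 1.2, reduced costs: (9.6, 8.2)
  x^k = (0.0, 0.0), subgradient = b - a^T x = 12.0
  y^{k+1} = 1.2 + 0.1*12.0 = 2.4
Step 3: y^k = 2.4, reduced costs: (7.2, 3.4)
  x^k = (0.0, 0.0), subgradient = b - a^T x = 12.0
  y^{k+1} = 2.4 + 0.1*12.0 = 3.6
Step 4: y^k = 3.6, reduced costs: (4.8, -1.4)
  x^k = (0.0, 8.0), subgradient = b - a^T x = -20.0
  y^{k+1} = 3.6 + 0.1*-20.0 = 1.6
Dual objective at y_4 = 1.6: reduced costs (8.8, 6.6), box minimizer x = (0.0, 0.0)
g(y_4) = b*y + (c1 - a1*y)*x1 + (c2 - a2*y)*x2 = 12*1.6 + 8.8*0.0 + 6.6*0.0 = 19.2 + 0.0 + 0.0 = 19.2


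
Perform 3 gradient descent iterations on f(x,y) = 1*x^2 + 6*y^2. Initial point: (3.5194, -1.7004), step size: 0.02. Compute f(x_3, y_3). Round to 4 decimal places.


Gradient descent on f(x,y) = 1*x^2 + 6*y^2.
Starting point: (3.5194, -1.7004), alpha = 0.02
Step 1: grad_x = 2*1*3.5194 = 7.0388, grad_y = 2*6*-1.7004 = -20.4048
  x_1 = 3.5194 - 0.02*7.0388 = 3.3786
  y_1 = -1.7004 - 0.02*-20.4048 = -1.2923
Step 2: grad_x = 2*1*3.3786 = 6.7572, grad_y = 2*6*-1.2923 = -15.5076
  x_2 = 3.3786 - 0.02*6.7572 = 3.2435
  y_2 = -1.2923 - 0.02*-15.5076 = -0.9822
Step 3: grad_x = 2*1*3.2435 = 6.487, grad_y = 2*6*-0.9822 = -11.7858
  x_3 = 3.2435 - 0.02*6.487 = 3.1137
  y_3 = -0.9822 - 0.02*-11.7858 = -0.7464
f(3.1137, -0.7464) = 1*3.1137^2 + 6*(-0.7464)^2 = 13.0384


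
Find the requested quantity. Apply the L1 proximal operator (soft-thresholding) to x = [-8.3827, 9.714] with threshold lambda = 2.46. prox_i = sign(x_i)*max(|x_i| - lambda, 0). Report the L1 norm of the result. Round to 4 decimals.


Soft-thresholding with lambda = 2.46:
prox(-8.3827) = sign(-8.3827)*max(|-8.3827| - 2.46, 0) = -5.9227
prox(9.714) = sign(9.714)*max(|9.714| - 2.46, 0) = 7.254
prox(x) = [-5.9227, 7.254]
||prox(x)||_1 = 5.9227 + 7.254 = 13.1767


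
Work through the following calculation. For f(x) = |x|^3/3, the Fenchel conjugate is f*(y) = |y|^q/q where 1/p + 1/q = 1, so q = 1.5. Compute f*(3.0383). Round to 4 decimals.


The conjugate exponent q satisfies 1/p + 1/q = 1.
p = 3, so q = 3/(3 - 1) = 1.5
|y|^q = 3.0383^1.5 = 5.296
f*(3.0383) = 5.296 / 1.5 = 3.5307


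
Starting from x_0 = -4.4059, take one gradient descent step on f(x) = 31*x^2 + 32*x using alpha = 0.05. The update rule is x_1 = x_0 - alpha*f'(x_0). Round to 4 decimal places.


We compute the gradient at x_0 and apply the update.
f'(x) = 62*x + 32
f'(-4.4059) = 62*-4.4059 + 32 = -241.1658
x_1 = -4.4059 - 0.05*-241.1658 = 7.6524


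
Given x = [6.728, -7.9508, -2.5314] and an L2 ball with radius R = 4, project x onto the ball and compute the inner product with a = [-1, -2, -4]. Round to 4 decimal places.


Step 1: Compute ||x|| (intermediates to 6 decimals).
||x|| = sqrt(6.728^2 + (-7.9508)^2 + (-2.5314)^2) = 10.718638
Step 2: Project.
Since ||x|| > R, scale = R/||x|| = 4/10.718638 = 0.373182, proj(x) = scale * x
proj(x) = [2.510768, -2.967095, -0.944673]
Step 3: Dot product.
a^T * proj(x) = -1*2.510768 - 2*(-2.967095) - 4*(-0.944673) = 7.2021


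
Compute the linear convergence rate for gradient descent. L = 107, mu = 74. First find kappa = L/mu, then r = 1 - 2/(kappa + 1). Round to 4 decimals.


Step 1: Compute the condition number.
kappa = L/mu = 107/74 = 1.4459
Step 2: Compute the convergence rate.
r = 1 - 2/(kappa + 1) = 1 - 2*mu/(L + mu) = (L - mu)/(L + mu) = 33/181 = 0.1823


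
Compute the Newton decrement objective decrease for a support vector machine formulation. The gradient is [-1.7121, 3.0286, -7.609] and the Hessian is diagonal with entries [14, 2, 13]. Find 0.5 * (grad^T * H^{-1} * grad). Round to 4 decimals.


Step 1: H is diagonal, so H^(-1) * g = [-0.1223, 1.5143, -0.5853].
Step 2: g^T H^(-1) g = sum_i g_i^2 / H_ii
  = (-1.7121)^2/14 + (3.0286)^2/2 + (-7.609)^2/13
  = 0.2094 + 4.5862 + 4.4536 = 9.2492
Step 3: Objective decrease = 0.5 * g^T H^(-1) g = 4.6246


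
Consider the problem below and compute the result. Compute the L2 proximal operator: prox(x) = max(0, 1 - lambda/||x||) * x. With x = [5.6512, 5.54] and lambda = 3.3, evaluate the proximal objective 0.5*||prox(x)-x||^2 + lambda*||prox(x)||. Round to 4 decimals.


Step 1: Compute ||x||.
||x|| = 7.9138
Step 2: Compute scaling factor.
scale = max(0, 1 - 3.3/7.9138) = 0.583
Step 3: prox(x) = [3.2947, 3.2298]
||prox(x)|| = 4.6138
Step 4: Proximal objective.
0.5*||prox-x||^2 = 5.445
lambda*||prox|| = 15.2255
Total = 20.6704


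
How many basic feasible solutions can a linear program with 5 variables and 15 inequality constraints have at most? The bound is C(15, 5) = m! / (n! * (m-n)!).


Each vertex corresponds to some choice of n active constraints out of m, so the number of vertices is at most C(m, n) = m! / (n!(m-n)!).
m = 15, n = 5
Numerator: 15 * 14 * 13 * 12 * 11
Denominator: 5! = 120
C(15, 5) = 3003


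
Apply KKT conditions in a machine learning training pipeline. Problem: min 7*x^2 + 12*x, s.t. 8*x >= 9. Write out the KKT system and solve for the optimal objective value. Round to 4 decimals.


Step 1: Try lambda = 0 (constraint inactive).
x_unc = -12/(2*7) = -0.8571
Check: 8*-0.8571 = -6.8568 < 9 -- violated!
Step 2: Constraint must be active: 8*x = 9
x* = 9/8 = 1.125
lambda = (2*7*1.125 + 12)/8 = 3.4688
Step 3: Compute optimal value.
f(x*) = 7*1.125^2 + 12*1.125 = 22.3594


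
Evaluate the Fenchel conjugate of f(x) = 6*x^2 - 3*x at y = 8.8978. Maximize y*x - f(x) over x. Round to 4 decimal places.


f*(y) = sup_x {y*x - a*x^2 - b*x} = sup_x {(y-b)*x - a*x^2}
FOC: (y - b) - 2a*x = 0 => x* = (y - b)/(2a)
x* = (8.8978 + 3)/(2*6) = 0.9915
f*(8.8978) = (y-b)^2/(4a) = (8.8978 + 3)^2/(4*6)
= 141.5576/24 = 5.8982


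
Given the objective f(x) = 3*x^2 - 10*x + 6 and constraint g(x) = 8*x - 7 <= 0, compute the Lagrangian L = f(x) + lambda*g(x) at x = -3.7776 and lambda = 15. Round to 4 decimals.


Step 1: Evaluate f(x).
f(-3.7776) = 3*(-3.7776)^2 - 10*(-3.7776) + 6 = 86.5868
Step 2: Evaluate g(x).
g(-3.7776) = 8*-3.7776 - 7 = -37.2208
Step 3: Compute Lagrangian.
L = 86.5868 + 15*-37.2208 = -471.7252


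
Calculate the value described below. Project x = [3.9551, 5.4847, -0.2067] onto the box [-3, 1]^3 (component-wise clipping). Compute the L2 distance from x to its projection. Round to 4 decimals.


Project each component onto [-3, 1].
clip(3.9551) = 1.0, clip(5.4847) = 1.0, clip(-0.2067) = -0.2067
Projection = [1.0, 1.0, -0.2067]
Squared diffs: [8.7326, 20.1125, 0.0]
Distance = sqrt(28.8451) = 5.3708


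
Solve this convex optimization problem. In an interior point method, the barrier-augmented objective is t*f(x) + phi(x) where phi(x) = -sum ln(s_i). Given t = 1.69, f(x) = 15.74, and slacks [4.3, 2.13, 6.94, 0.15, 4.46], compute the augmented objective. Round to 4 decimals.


Step 1: Compute log-barrier.
ln values: [1.4586, 0.7561, 1.9373, -1.8971, 1.4951]
phi = -(1.4586 + 0.7561 + 1.9373 - 1.8971 + 1.4951) = -3.7501
Step 2: Compute augmented objective.
t*f(x) = 1.69*15.74 = 26.6006
Total = 26.6006 - 3.7501 = 22.8505


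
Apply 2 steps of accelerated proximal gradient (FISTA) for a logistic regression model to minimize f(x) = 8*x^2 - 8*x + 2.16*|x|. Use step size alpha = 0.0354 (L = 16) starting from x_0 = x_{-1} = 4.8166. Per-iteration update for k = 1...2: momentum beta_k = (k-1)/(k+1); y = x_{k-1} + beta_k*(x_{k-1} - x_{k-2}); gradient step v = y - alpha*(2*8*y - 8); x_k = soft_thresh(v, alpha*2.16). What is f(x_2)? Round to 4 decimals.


FISTA on f(x) = 8*x^2 - 8*x + 2.16*|x|
L = 16, alpha = 0.0354
Iteration 1: beta = 0.0, y = 4.8166 + 0.0*(4.8166 - 4.8166) = 4.8166
  grad(y) = 69.0656, v = y - alpha*grad = 2.3717
  prox(v) = soft_thresh(2.3717, 0.0765) = 2.2952
Iteration 2: beta = 0.3333, y = 2.2952 + 0.3333*(2.2952 - 4.8166) = 1.4548
  grad(y) = 15.276, v = y - alpha*grad = 0.914
  prox(v) = soft_thresh(0.914, 0.0765) = 0.8375
f(x_2) = 8*0.8375^2 - 8*0.8375 + 2.16*|0.8375| = 0.7204


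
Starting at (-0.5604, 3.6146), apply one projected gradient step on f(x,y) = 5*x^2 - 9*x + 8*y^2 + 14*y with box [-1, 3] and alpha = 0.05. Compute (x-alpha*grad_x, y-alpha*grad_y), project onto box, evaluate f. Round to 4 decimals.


Step 1: Compute gradient at (-0.5604, 3.6146).
grad_x = 2*5*-0.5604 - 9 = -14.604
grad_y = 2*8*3.6146 + 14 = 71.8336
Step 2: Gradient step.
x_raw = -0.5604 - 0.05*-14.604 = 0.1698
y_raw = 3.6146 - 0.05*71.8336 = 0.0229
Step 3: Project onto [-1, 3].
x_proj = clip(0.1698) = 0.1698
y_proj = clip(0.0229) = 0.0229
Step 4: Evaluate f.
f(0.1698, 0.0229) = -1.059


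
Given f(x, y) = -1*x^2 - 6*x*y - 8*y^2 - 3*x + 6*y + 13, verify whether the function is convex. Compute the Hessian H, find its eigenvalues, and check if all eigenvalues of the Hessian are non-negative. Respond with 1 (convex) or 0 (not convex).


The Hessian of f(x,y) = -1*x^2 - 6*x*y - 8*y^2 - 3*x + 6*y + 13 is:
H = [[-2, -6], [-6, -16]]
Trace = -2 - 16 = -18
Determinant = -2*-16 - (-6)^2 = -4
Discriminant = (-18)^2 - 4*-4 = 340.0
Eigenvalues: lambda_1 = -18.2195, lambda_2 = 0.2195
The function is not convex.

0


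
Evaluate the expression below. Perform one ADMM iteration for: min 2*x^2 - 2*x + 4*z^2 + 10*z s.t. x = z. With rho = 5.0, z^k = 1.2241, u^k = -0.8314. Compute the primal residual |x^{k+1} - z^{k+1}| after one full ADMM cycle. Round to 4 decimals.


ADMM iteration with rho = 5.0, z^k = 1.2241, u^k = -0.8314
Step 1: x-update.
Minimize 2*x^2 - 2*x + (5.0/2)*(x - 1.2241 - 0.8314)^2
FOC: (2*2 + 5.0)*x = 2 + 5.0*(1.2241 + 0.8314)
x^{k+1} = 1.3642
Step 2: z-update.
Minimize 4*z^2 + 10*z + (5.0/2)*(1.3642 - z - 0.8314)^2
FOC: (2*4 + 5.0)*z = -10 + 5.0*(1.3642 - 0.8314)
z^{k+1} = -0.5643
Step 3: u-update.
u^{k+1} = -0.8314 + 1.3642 + 0.5643 = 1.0971
Step 4: Primal residual = |1.3642 + 0.5643| = 1.9285


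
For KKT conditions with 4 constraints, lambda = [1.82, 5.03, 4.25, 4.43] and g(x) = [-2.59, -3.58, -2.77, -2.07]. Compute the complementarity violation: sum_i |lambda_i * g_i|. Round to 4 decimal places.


KKT complementary slackness check:
lambda_1 * g_1 = 1.82 * -2.59 = -4.7138
lambda_2 * g_2 = 5.03 * -3.58 = -18.0074
lambda_3 * g_3 = 4.25 * -2.77 = -11.7725
lambda_4 * g_4 = 4.43 * -2.07 = -9.1701
Total violation = 4.7138 + 18.0074 + 11.7725 + 9.1701 = 43.6638


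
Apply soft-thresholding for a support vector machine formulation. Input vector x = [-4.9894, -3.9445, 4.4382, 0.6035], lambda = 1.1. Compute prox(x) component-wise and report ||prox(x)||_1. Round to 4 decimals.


Soft-thresholding with lambda = 1.1:
prox(-4.9894) = sign(-4.9894)*max(|-4.9894| - 1.1, 0) = -3.8894
prox(-3.9445) = sign(-3.9445)*max(|-3.9445| - 1.1, 0) = -2.8445
prox(4.4382) = sign(4.4382)*max(|4.4382| - 1.1, 0) = 3.3382
prox(0.6035) = sign(0.6035)*max(|0.6035| - 1.1, 0) = 0.0
prox(x) = [-3.8894, -2.8445, 3.3382, 0.0]
||prox(x)||_1 = 3.8894 + 2.8445 + 3.3382 + 0.0 = 10.0721


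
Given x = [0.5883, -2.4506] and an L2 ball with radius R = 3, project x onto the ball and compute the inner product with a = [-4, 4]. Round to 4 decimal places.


Step 1: Compute ||x|| (intermediates to 6 decimals).
||x|| = sqrt(0.5883^2 + (-2.4506)^2) = 2.520226
Step 2: Project.
Since ||x|| <= R, proj = x (no scaling needed).
proj(x) = [0.5883, -2.4506]
Step 3: Dot product.
a^T * proj(x) = -4*0.5883 + 4*(-2.4506) = -12.1556


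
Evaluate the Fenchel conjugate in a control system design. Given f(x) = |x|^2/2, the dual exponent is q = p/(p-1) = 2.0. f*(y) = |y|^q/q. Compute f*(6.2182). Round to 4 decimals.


The conjugate exponent q satisfies 1/p + 1/q = 1.
p = 2, so q = 2/(2 - 1) = 2.0
|y|^q = 6.2182^2.0 = 38.666
f*(6.2182) = 38.666 / 2.0 = 19.333


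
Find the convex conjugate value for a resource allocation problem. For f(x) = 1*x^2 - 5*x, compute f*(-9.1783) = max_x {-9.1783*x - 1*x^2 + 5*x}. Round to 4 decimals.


f*(y) = sup_x {y*x - a*x^2 - b*x} = sup_x {(y-b)*x - a*x^2}
FOC: (y - b) - 2a*x = 0 => x* = (y - b)/(2a)
x* = (-9.1783 + 5)/(2*1) = -2.0892
f*(-9.1783) = (y-b)^2/(4a) = (-9.1783 + 5)^2/(4*1)
= 17.4582/4 = 4.3645


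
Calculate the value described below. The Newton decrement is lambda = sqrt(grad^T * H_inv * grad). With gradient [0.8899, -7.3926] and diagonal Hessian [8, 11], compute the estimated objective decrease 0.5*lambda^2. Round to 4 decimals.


Step 1: H is diagonal, so H^(-1) * g = [0.1112, -0.6721].
Step 2: g^T H^(-1) g = sum_i g_i^2 / H_ii
  = (0.8899)^2/8 + (-7.3926)^2/11
  = 0.099 + 4.9682 = 5.0672
Step 3: Objective decrease = 0.5 * g^T H^(-1) g = 2.5336


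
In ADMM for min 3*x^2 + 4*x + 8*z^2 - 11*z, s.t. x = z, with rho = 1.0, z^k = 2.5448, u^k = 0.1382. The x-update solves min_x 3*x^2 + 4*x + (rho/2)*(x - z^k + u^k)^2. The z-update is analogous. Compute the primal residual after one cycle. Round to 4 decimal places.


ADMM iteration with rho = 1.0, z^k = 2.5448, u^k = 0.1382
Step 1: x-update.
Minimize 3*x^2 + 4*x + (1.0/2)*(x - 2.5448 + 0.1382)^2
FOC: (2*3 + 1.0)*x = -4 + 1.0*(2.5448 - 0.1382)
x^{k+1} = -0.2276
Step 2: z-update.
Minimize 8*z^2 - 11*z + (1.0/2)*(-0.2276 - z + 0.1382)^2
FOC: (2*8 + 1.0)*z = 11 + 1.0*(-0.2276 + 0.1382)
z^{k+1} = 0.6418
Step 3: u-update.
u^{k+1} = 0.1382 - 0.2276 - 0.6418 = -0.7312
Step 4: Primal residual = |-0.2276 - 0.6418| = 0.8694


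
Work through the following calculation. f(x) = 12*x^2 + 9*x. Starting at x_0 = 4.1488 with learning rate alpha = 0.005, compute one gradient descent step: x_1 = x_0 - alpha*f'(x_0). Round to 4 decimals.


We compute the gradient at x_0 and apply the update.
f'(x) = 24*x + 9
f'(4.1488) = 24*4.1488 + 9 = 108.5712
x_1 = 4.1488 - 0.005*108.5712 = 3.6059


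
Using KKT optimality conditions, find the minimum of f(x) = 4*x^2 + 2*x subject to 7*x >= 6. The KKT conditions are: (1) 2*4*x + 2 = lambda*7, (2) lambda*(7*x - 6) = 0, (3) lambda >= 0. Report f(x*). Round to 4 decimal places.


Step 1: Try lambda = 0 (constraint inactive).
x_unc = -2/(2*4) = -0.25
Check: 7*-0.25 = -1.75 < 6 -- violated!
Step 2: Constraint must be active: 7*x = 6
x* = 6/7 = 0.8571 (rounded; the exact value 6/7 is used below)
lambda = (2*4*(6/7) + 2)/7 = 1.2653
Step 3: Compute optimal value.
f(x*) = 4*(6/7)^2 + 2*(6/7) = 4.6531


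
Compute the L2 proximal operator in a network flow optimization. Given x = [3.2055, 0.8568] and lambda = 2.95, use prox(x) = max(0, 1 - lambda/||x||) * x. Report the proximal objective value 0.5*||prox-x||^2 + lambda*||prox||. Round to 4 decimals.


Step 1: Compute ||x||.
||x|| = 3.318
Step 2: Compute scaling factor.
scale = max(0, 1 - 2.95/3.318) = 0.1109
Step 3: prox(x) = [0.3556, 0.095]
||prox(x)|| = 0.368
Step 4: Proximal objective.
0.5*||prox-x||^2 = 4.3513
lambda*||prox|| = 1.0856
Total = 5.4369


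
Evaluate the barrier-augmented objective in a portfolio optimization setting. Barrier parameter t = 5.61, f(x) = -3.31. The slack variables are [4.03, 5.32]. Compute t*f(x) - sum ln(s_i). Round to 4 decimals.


Step 1: Compute log-barrier.
ln values: [1.3938, 1.6715]
phi = -(1.3938 + 1.6715) = -3.0652
Step 2: Compute augmented objective.
t*f(x) = 5.61*-3.31 = -18.5691
Total = -18.5691 - 3.0652 = -21.6343


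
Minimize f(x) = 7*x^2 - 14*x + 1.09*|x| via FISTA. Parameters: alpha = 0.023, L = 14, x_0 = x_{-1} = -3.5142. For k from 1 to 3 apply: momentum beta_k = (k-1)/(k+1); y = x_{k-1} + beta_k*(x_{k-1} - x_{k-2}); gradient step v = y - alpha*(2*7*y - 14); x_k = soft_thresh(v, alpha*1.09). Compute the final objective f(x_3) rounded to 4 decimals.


FISTA on f(x) = 7*x^2 - 14*x + 1.09*|x|
L = 14, alpha = 0.023
Iteration 1: beta = 0.0, y = -3.5142 + 0.0*(-3.5142 + 3.5142) = -3.5142
  grad(y) = -63.1988, v = y - alpha*grad = -2.0606
  prox(v) = soft_thresh(-2.0606, 0.0251) = -2.0356
Iteration 2: beta = 0.3333, y = -2.0356 + 0.3333*(-2.0356 + 3.5142) = -1.5427
  grad(y) = -35.5975, v = y - alpha*grad = -0.7239
  prox(v) = soft_thresh(-0.7239, 0.0251) = -0.6989
Iteration 3: beta = 0.5, y = -0.6989 + 0.5*(-0.6989 + 2.0356) = -0.0305
  grad(y) = -14.4273, v = y - alpha*grad = 0.3013
  prox(v) = soft_thresh(0.3013, 0.0251) = 0.2762
f(x_3) = 7*0.2762^2 - 14*0.2762 + 1.09*|0.2762| = -3.0321


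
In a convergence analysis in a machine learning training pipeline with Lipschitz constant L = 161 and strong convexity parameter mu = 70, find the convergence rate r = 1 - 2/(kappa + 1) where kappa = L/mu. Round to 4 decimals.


Step 1: Compute the condition number.
kappa = L/mu = 161/70 = 2.3
Step 2: Compute the convergence rate.
r = 1 - 2/(kappa + 1) = 1 - 2*mu/(L + mu) = (L - mu)/(L + mu) = 91/231 = 0.3939


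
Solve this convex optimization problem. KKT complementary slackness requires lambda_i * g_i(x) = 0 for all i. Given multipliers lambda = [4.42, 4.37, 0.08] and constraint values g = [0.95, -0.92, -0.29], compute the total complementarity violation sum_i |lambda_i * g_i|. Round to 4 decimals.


KKT complementary slackness check:
lambda_1 * g_1 = 4.42 * 0.95 = 4.199
lambda_2 * g_2 = 4.37 * -0.92 = -4.0204
lambda_3 * g_3 = 0.08 * -0.29 = -0.0232
Total violation = 4.199 + 4.0204 + 0.0232 = 8.2426


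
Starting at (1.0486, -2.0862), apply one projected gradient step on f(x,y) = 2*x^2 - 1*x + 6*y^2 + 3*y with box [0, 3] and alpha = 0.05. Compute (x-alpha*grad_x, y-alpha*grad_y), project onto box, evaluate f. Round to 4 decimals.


Step 1: Compute gradient at (1.0486, -2.0862).
grad_x = 2*2*1.0486 - 1 = 3.1944
grad_y = 2*6*-2.0862 + 3 = -22.0344
Step 2: Gradient step.
x_raw = 1.0486 - 0.05*3.1944 = 0.8889
y_raw = -2.0862 - 0.05*-22.0344 = -0.9845
Step 3: Project onto [0, 3].
x_proj = clip(0.8889) = 0.8889
y_proj = clip(-0.9845) = 0.0
Step 4: Evaluate f.
f(0.8889, 0.0) = 0.6913


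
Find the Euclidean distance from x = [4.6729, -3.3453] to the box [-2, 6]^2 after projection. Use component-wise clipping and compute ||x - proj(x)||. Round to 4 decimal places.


Project each component onto [-2, 6].
clip(4.6729) = 4.6729, clip(-3.3453) = -2.0
Projection = [4.6729, -2.0]
Squared diffs: [0.0, 1.8098]
Distance = sqrt(1.8098) = 1.3453


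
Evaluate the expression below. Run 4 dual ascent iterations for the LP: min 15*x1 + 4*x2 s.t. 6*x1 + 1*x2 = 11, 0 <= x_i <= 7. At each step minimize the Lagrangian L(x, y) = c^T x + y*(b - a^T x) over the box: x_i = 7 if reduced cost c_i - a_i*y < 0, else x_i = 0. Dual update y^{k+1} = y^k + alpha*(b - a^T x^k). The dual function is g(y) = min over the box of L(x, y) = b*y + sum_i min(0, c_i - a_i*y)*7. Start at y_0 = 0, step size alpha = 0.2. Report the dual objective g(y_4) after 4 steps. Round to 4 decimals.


Dual ascent for LP: min 15*x1 + 4*x2, 6*x1 + 1*x2 = 11, 0 <= x_i <= 7
Step 1: y^k = 0.0, reduced costs: (15.0, 4.0)
  x^k = (0.0, 0.0), subgradient = b - a^T x = 11.0
  y^{k+1} = 0.0 + 0.2*11.0 = 2.2
Step 2: y^k = 2.2, reduced costs: (1.8, 1.8)
  x^k = (0.0, 0.0), subgradient = b - a^T x = 11.0
  y^{k+1} = 2.2 + 0.2*11.0 = 4.4
Step 3: y^k = 4.4, reduced costs: (-11.4, -0.4)
  x^k = (7.0, 7.0), subgradient = b - a^T x = -38.0
  y^{k+1} = 4.4 + 0.2*-38.0 = -3.2
Step 4: y^k = -3.2, reduced costs: (34.2, 7.2)
  x^k = (0.0, 0.0), subgradient = b - a^T x = 11.0
  y^{k+1} = -3.2 + 0.2*11.0 = -1.0
Dual objective at y_4 = -1.0: reduced costs (21.0, 5.0), box minimizer x = (0.0, 0.0)
g(y_4) = b*y + (c1 - a1*y)*x1 + (c2 - a2*y)*x2 = 11*(-1.0) + 21.0*0.0 + 5.0*0.0 = -11.0 + 0.0 + 0.0 = -11.0


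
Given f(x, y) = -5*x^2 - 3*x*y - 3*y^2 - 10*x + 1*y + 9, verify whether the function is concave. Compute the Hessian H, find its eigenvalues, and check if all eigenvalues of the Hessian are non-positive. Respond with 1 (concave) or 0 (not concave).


The Hessian of f(x,y) = -5*x^2 - 3*x*y - 3*y^2 - 10*x + 1*y + 9 is:
H = [[-10, -3], [-3, -6]]
Trace = -10 - 6 = -16
Determinant = -10*-6 - (-3)^2 = 51
Discriminant = (-16)^2 - 4*51 = 52.0
Eigenvalues: lambda_1 = -11.6056, lambda_2 = -4.3944
The function is concave.

1


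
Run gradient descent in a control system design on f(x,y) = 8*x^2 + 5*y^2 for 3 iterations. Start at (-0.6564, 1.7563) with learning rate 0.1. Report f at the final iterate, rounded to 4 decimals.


Gradient descent on f(x,y) = 8*x^2 + 5*y^2.
Starting point: (-0.6564, 1.7563), alpha = 0.1
Step 1: grad_x = 2*8*-0.6564 = -10.5024, grad_y = 2*5*1.7563 = 17.563
  x_1 = -0.6564 - 0.1*-10.5024 = 0.3938
  y_1 = 1.7563 - 0.1*17.563 = 0.0
Step 2: grad_x = 2*8*0.3938 = 6.3014, grad_y = 2*5*0.0 = 0.0
  x_2 = 0.3938 - 0.1*6.3014 = -0.2363
  y_2 = 0.0 - 0.1*0.0 = 0.0
Step 3: grad_x = 2*8*-0.2363 = -3.7809, grad_y = 2*5*0.0 = 0.0
  x_3 = -0.2363 - 0.1*-3.7809 = 0.1418
  y_3 = 0.0 - 0.1*0.0 = 0.0
f(0.1418, 0.0) = 8*0.1418^2 + 5*0.0^2 = 0.1608


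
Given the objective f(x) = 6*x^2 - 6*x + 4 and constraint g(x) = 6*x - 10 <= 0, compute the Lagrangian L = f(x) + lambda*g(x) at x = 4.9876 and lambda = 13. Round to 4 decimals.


Step 1: Evaluate f(x).
f(4.9876) = 6*4.9876^2 - 6*4.9876 + 4 = 123.3313
Step 2: Evaluate g(x).
g(4.9876) = 6*4.9876 - 10 = 19.9256
Step 3: Compute Lagrangian.
L = 123.3313 + 13*19.9256 = 382.3641


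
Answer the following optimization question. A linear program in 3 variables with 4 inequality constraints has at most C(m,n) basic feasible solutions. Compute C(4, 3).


Each vertex corresponds to some choice of n active constraints out of m, so the number of vertices is at most C(m, n) = m! / (n!(m-n)!).
m = 4, n = 3
Numerator: 4 * 3 * 2
Denominator: 3! = 6
C(4, 3) = 4


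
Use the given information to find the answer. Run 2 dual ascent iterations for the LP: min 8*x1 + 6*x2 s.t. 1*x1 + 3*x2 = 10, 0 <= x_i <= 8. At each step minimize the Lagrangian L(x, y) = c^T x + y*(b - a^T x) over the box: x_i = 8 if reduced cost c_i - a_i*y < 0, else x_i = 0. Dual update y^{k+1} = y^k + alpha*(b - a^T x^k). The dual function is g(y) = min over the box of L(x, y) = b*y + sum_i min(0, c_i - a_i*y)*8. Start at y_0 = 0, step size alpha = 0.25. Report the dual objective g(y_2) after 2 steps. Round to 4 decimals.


Dual ascent for LP: min 8*x1 + 6*x2, 1*x1 + 3*x2 = 10, 0 <= x_i <= 8
Step 1: y^k = 0.0, reduced costs: (8.0, 6.0)
  x^k = (0.0, 0.0), subgradient = b - a^T x = 10.0
  y^{k+1} = 0.0 + 0.25*10.0 = 2.5
Step 2: y^k = 2.5, reduced costs: (5.5, -1.5)
  x^k = (0.0, 8.0), subgradient = b - a^T x = -14.0
  y^{k+1} = 2.5 + 0.25*-14.0 = -1.0
Dual objective at y_2 = -1.0: reduced costs (9.0, 9.0), box minimizer x = (0.0, 0.0)
g(y_2) = b*y + (c1 - a1*y)*x1 + (c2 - a2*y)*x2 = 10*(-1.0) + 9.0*0.0 + 9.0*0.0 = -10.0 + 0.0 + 0.0 = -10.0


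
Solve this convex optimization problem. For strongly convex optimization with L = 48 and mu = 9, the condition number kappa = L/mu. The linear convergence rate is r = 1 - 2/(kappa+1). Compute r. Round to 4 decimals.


Step 1: Compute the condition number.
kappa = L/mu = 48/9 = 5.3333
Step 2: Compute the convergence rate.
r = 1 - 2/(kappa + 1) = 1 - 2*mu/(L + mu) = (L - mu)/(L + mu) = 39/57 = 0.6842


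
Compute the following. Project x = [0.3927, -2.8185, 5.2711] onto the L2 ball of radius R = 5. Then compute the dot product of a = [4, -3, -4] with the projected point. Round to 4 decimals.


Step 1: Compute ||x|| (intermediates to 6 decimals).
||x|| = sqrt(0.3927^2 + (-2.8185)^2 + 5.2711^2) = 5.990213
Step 2: Project.
Since ||x|| > R, scale = R/||x|| = 5/5.990213 = 0.834695, proj(x) = scale * x
proj(x) = [0.327785, -2.352588, 4.399761]
Step 3: Dot product.
a^T * proj(x) = 4*0.327785 - 3*(-2.352588) - 4*4.399761 = -9.2301


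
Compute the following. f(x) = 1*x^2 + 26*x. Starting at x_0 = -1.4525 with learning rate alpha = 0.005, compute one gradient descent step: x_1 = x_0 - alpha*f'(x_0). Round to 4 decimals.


We compute the gradient at x_0 and apply the update.
f'(x) = 2*x + 26
f'(-1.4525) = 2*-1.4525 + 26 = 23.095
x_1 = -1.4525 - 0.005*23.095 = -1.568


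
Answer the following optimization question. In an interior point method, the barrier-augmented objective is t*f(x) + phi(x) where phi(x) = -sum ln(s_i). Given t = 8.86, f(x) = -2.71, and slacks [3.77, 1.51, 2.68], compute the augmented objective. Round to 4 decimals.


Step 1: Compute log-barrier.
ln values: [1.3271, 0.4121, 0.9858]
phi = -(1.3271 + 0.4121 + 0.9858) = -2.725
Step 2: Compute augmented objective.
t*f(x) = 8.86*-2.71 = -24.0106
Total = -24.0106 - 2.725 = -26.7356


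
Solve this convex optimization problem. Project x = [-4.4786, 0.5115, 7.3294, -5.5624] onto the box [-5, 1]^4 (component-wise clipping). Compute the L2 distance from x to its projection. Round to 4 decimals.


Project each component onto [-5, 1].
clip(-4.4786) = -4.4786, clip(0.5115) = 0.5115, clip(7.3294) = 1.0, clip(-5.5624) = -5.0
Projection = [-4.4786, 0.5115, 1.0, -5.0]
Squared diffs: [0.0, 0.0, 40.0613, 0.3163]
Distance = sqrt(40.3776) = 6.3543


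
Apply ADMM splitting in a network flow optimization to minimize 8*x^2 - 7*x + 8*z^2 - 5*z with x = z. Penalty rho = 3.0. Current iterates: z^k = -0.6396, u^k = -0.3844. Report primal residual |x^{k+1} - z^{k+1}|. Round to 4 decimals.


ADMM iteration with rho = 3.0, z^k = -0.6396, u^k = -0.3844
Step 1: x-update.
Minimize 8*x^2 - 7*x + (3.0/2)*(x + 0.6396 - 0.3844)^2
FOC: (2*8 + 3.0)*x = 7 + 3.0*(-0.6396 + 0.3844)
x^{k+1} = 0.3281
Step 2: z-update.
Minimize 8*z^2 - 5*z + (3.0/2)*(0.3281 - z - 0.3844)^2
FOC: (2*8 + 3.0)*z = 5 + 3.0*(0.3281 - 0.3844)
z^{k+1} = 0.2543
Step 3: u-update.
u^{k+1} = -0.3844 + 0.3281 - 0.2543 = -0.3105
Step 4: Primal residual = |0.3281 - 0.2543| = 0.0739


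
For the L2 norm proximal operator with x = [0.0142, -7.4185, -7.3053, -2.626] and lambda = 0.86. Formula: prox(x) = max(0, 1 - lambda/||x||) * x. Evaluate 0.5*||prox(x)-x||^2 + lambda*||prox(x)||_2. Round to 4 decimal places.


Step 1: Compute ||x||.
||x|| = 10.7377
Step 2: Compute scaling factor.
scale = max(0, 1 - 0.86/10.7377) = 0.9199
Step 3: prox(x) = [0.0131, -6.8243, -6.7202, -2.4157]
||prox(x)|| = 9.8777
Step 4: Proximal objective.
0.5*||prox-x||^2 = 0.3698
lambda*||prox|| = 8.4948
Total = 8.8646


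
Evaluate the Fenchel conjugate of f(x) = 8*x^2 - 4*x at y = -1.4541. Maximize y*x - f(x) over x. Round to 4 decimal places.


f*(y) = sup_x {y*x - a*x^2 - b*x} = sup_x {(y-b)*x - a*x^2}
FOC: (y - b) - 2a*x = 0 => x* = (y - b)/(2a)
x* = (-1.4541 + 4)/(2*8) = 0.1591
f*(-1.4541) = (y-b)^2/(4a) = (-1.4541 + 4)^2/(4*8)
= 6.4816/32 = 0.2026


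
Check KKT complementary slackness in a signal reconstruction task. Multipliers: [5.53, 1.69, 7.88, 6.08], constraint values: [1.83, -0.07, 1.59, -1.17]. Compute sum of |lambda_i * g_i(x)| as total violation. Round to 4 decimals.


KKT complementary slackness check:
lambda_1 * g_1 = 5.53 * 1.83 = 10.1199
lambda_2 * g_2 = 1.69 * -0.07 = -0.1183
lambda_3 * g_3 = 7.88 * 1.59 = 12.5292
lambda_4 * g_4 = 6.08 * -1.17 = -7.1136
Total violation = 10.1199 + 0.1183 + 12.5292 + 7.1136 = 29.881


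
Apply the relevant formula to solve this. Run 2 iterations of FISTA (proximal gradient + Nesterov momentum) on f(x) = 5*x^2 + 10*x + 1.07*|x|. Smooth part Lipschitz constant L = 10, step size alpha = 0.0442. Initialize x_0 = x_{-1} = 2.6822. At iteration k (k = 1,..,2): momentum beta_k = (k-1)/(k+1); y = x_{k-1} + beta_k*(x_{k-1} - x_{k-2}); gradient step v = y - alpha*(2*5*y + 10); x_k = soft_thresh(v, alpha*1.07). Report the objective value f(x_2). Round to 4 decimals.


FISTA on f(x) = 5*x^2 + 10*x + 1.07*|x|
L = 10, alpha = 0.0442
Iteration 1: beta = 0.0, y = 2.6822 + 0.0*(2.6822 - 2.6822) = 2.6822
  grad(y) = 36.822, v = y - alpha*grad = 1.0547
  prox(v) = soft_thresh(1.0547, 0.0473) = 1.0074
Iteration 2: beta = 0.3333, y = 1.0074 + 0.3333*(1.0074 - 2.6822) = 0.4491
  grad(y) = 14.491, v = y - alpha*grad = -0.1914
  prox(v) = soft_thresh(-0.1914, 0.0473) = -0.1441
f(x_2) = 5*(-0.1441)^2 + 10*(-0.1441) + 1.07*|-0.1441| = -1.1831
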